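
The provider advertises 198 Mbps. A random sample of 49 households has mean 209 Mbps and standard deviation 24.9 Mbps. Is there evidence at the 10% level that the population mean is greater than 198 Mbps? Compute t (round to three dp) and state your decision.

H0: μ = 198; H1: μ > 198 (one-sample t-test, right-tailed).
t = (x̄ − μ₀)/(s/√n) = (209 − 198)/(24.9/√49) = 3.092
df = n − 1 = 48
p-value = P(T ≥ 3.092) ≈ 0.002
Since p ≈ 0.002 < α = 0.1, reject H0; the evidence is statistically significant.

t = 3.092; reject H0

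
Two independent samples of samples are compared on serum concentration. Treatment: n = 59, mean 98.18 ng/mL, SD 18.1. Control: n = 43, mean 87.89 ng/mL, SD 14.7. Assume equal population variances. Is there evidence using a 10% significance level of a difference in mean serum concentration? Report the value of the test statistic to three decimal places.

Let group 1 = treatment, group 2 = control. H0: μ_1 = μ_2; H1: μ_1 ≠ μ_2 (two-sample pooled-variance t-test, two-sided).
s_p² = [(59−1)·18.1² + (43−1)·14.7²]/(59+43−2) = 280.772
t = (98.18 − 87.89)/√[280.772·(1/59 + 1/43)] = 3.063
df = n₁ + n₂ − 2 = 100
Two-sided p-value ≈ 0.003
Since p ≈ 0.003 < α = 0.1, reject H0; the data support H1.

3.063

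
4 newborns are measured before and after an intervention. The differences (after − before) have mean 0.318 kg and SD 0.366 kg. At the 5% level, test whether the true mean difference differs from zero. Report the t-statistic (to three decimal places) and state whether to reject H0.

H0: μ_d = 0; H1: μ_d ≠ 0 (paired t-test on the differences, two-sided).
t = d̄/(s_d/√n) = 0.318/(0.366/√4) = 1.738
df = n − 1 = 3
Two-sided p-value ≈ 0.181
Since p ≈ 0.181 > α = 0.05, fail to reject H0; the data do not provide sufficient evidence against H0.

t = 1.738; fail to reject H0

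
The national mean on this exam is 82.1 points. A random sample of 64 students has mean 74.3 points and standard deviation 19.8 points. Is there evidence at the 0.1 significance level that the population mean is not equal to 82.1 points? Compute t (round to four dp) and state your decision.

H0: μ = 82.1; H1: μ ≠ 82.1 (one-sample t-test, two-sided).
t = (x̄ − μ₀)/(s/√n) = (74.3 − 82.1)/(19.8/√64) = -3.1515
df = n − 1 = 63
Two-sided p-value ≈ 0.002
Since p ≈ 0.002 < α = 0.1, reject H0; the evidence is statistically significant.

t = -3.1515; reject H0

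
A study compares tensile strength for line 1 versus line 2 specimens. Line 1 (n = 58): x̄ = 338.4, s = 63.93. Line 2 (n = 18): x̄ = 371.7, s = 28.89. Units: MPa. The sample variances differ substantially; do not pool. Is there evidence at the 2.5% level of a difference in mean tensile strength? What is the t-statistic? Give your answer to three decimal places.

Let group 1 = line 1, group 2 = line 2. H0: μ_1 = μ_2; H1: μ_1 ≠ μ_2 (Welch's two-sample t-test, two-sided).
t = (x̄_1 − x̄_2)/√(s_1²/n_1 + s_2²/n_2) = (338.4 − 371.7)/√(63.93²/58 + 28.89²/18) = -3.081
Welch–Satterthwaite df ≈ 63.91
Two-sided p-value ≈ 0.003
Since p ≈ 0.003 < α = 0.025, reject H0; the data support H1.

-3.081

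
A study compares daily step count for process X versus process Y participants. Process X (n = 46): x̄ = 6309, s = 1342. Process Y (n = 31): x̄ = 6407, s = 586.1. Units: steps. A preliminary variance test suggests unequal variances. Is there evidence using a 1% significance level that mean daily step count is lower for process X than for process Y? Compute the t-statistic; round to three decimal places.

Let group 1 = process X, group 2 = process Y. H0: μ_1 = μ_2; H1: μ_1 < μ_2 (Welch's two-sample t-test, left-tailed).
t = (x̄_1 − x̄_2)/√(s_1²/n_1 + s_2²/n_2) = (6309 − 6407)/√(1342²/46 + 586.1²/31) = -0.437
Welch–Satterthwaite df ≈ 66.13
p-value = P(T ≤ -0.437) ≈ 0.3317
Since p ≈ 0.3317 > α = 0.01, fail to reject H0; the data do not provide sufficient evidence against H0.

-0.437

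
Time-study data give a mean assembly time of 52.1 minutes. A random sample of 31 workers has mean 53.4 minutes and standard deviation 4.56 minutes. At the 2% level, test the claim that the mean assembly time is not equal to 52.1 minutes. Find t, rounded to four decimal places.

H0: μ = 52.1; H1: μ ≠ 52.1 (one-sample t-test, two-sided).
t = (x̄ − μ₀)/(s/√n) = (53.4 − 52.1)/(4.56/√31) = 1.5873
df = n − 1 = 30
Two-sided p-value ≈ 0.1229
Since p ≈ 0.1229 > α = 0.02, fail to reject H0; the data do not provide sufficient evidence against H0.

1.5873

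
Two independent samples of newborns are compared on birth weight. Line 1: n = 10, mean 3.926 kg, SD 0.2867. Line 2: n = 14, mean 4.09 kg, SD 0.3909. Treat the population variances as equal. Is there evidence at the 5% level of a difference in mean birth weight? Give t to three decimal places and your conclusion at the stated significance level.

Let group 1 = line 1, group 2 = line 2. H0: μ_1 = μ_2; H1: μ_1 ≠ μ_2 (two-sample pooled-variance t-test, two-sided).
s_p² = [(10−1)·0.2867² + (14−1)·0.3909²]/(10+14−2) = 0.123919
t = (3.926 − 4.09)/√[0.123919·(1/10 + 1/14)] = -1.125
df = n₁ + n₂ − 2 = 22
Two-sided p-value ≈ 0.273
Since p ≈ 0.273 > α = 0.05, fail to reject H0; the evidence is not statistically significant.

t = -1.125; fail to reject H0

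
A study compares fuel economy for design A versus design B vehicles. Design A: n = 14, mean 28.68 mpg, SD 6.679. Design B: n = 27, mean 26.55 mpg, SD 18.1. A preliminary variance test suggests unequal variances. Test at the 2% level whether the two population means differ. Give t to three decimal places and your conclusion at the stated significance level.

Let group 1 = design A, group 2 = design B. H0: μ_1 = μ_2; H1: μ_1 ≠ μ_2 (Welch's two-sample t-test, two-sided).
t = (x̄_1 − x̄_2)/√(s_1²/n_1 + s_2²/n_2) = (28.68 − 26.55)/√(6.679²/14 + 18.1²/27) = 0.544
Welch–Satterthwaite df ≈ 36.42
Two-sided p-value ≈ 0.590
Since p ≈ 0.590 > α = 0.02, fail to reject H0; the evidence is not statistically significant.

t = 0.544; fail to reject H0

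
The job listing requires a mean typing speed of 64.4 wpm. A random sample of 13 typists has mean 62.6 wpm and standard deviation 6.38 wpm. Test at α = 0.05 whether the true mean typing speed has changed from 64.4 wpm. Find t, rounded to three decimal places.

H0: μ = 64.4; H1: μ ≠ 64.4 (one-sample t-test, two-sided).
t = (x̄ − μ₀)/(s/√n) = (62.6 − 64.4)/(6.38/√13) = -1.017
df = n − 1 = 12
Two-sided p-value ≈ 0.3291
Since p ≈ 0.3291 > α = 0.05, fail to reject H0; the data do not provide sufficient evidence against H0.

-1.017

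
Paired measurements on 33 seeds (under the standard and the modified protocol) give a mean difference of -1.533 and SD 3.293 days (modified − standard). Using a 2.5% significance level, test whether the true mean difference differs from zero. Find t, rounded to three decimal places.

-2.674

H0: μ_d = 0; H1: μ_d ≠ 0 (paired t-test on the differences, two-sided).
t = d̄/(s_d/√n) = -1.533/(3.293/√33) = -2.674
df = n − 1 = 32
Two-sided p-value ≈ 0.012
Since p ≈ 0.012 < α = 0.025, reject H0; the data support H1.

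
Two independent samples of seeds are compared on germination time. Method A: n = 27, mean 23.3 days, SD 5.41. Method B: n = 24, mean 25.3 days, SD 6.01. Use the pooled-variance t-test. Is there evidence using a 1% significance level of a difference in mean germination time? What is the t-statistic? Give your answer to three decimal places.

Let group 1 = method A, group 2 = method B. H0: μ_1 = μ_2; H1: μ_1 ≠ μ_2 (two-sample pooled-variance t-test, two-sided).
s_p² = [(27−1)·5.41² + (24−1)·6.01²]/(27+24−2) = 32.4843
t = (23.3 − 25.3)/√[32.4843·(1/27 + 1/24)] = -1.251
df = n₁ + n₂ − 2 = 49
Two-sided p-value ≈ 0.217
Since p ≈ 0.217 > α = 0.01, fail to reject H0; the evidence is not statistically significant.

-1.251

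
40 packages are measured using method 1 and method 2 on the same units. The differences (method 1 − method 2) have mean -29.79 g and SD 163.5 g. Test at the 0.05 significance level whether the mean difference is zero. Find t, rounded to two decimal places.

H0: μ_d = 0; H1: μ_d ≠ 0 (paired t-test on the differences, two-sided).
t = d̄/(s_d/√n) = -29.79/(163.5/√40) = -1.15
df = n − 1 = 39
Two-sided p-value ≈ 0.2562
Since p ≈ 0.2562 > α = 0.05, fail to reject H0; the data do not provide sufficient evidence against H0.

-1.15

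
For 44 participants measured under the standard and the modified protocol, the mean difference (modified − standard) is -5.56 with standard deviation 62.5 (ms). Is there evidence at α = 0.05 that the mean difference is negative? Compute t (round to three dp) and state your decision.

t = -0.590; fail to reject H0

H0: μ_d = 0; H1: μ_d < 0 (paired t-test on the differences, left-tailed).
t = d̄/(s_d/√n) = -5.56/(62.5/√44) = -0.590
df = n − 1 = 43
p-value = P(T ≤ -0.590) ≈ 0.2791
Since p ≈ 0.2791 > α = 0.05, fail to reject H0; the data do not provide sufficient evidence against H0.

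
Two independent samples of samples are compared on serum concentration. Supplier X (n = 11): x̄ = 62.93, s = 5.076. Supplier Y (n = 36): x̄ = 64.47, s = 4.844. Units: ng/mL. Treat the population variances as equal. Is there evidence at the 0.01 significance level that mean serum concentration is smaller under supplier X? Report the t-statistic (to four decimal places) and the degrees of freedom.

t = -0.9129, df = 45

Let group 1 = supplier X, group 2 = supplier Y. H0: μ_1 = μ_2; H1: μ_1 < μ_2 (two-sample pooled-variance t-test, left-tailed).
s_p² = [(11−1)·5.076² + (36−1)·4.844²]/(11+36−2) = 23.9758
t = (62.93 − 64.47)/√[23.9758·(1/11 + 1/36)] = -0.9129
df = n₁ + n₂ − 2 = 45
p-value = P(T ≤ -0.9129) ≈ 0.1831
Since p ≈ 0.1831 > α = 0.01, fail to reject H0; the data do not provide sufficient evidence against H0.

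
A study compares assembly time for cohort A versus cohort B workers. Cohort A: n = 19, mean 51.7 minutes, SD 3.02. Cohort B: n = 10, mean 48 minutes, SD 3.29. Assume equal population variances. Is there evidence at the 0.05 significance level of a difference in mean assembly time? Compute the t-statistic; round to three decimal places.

Let group 1 = cohort A, group 2 = cohort B. H0: μ_1 = μ_2; H1: μ_1 ≠ μ_2 (two-sample pooled-variance t-test, two-sided).
s_p² = [(19−1)·3.02² + (10−1)·3.29²]/(19+10−2) = 9.6883
t = (51.7 − 48)/√[9.6883·(1/19 + 1/10)] = 3.043
df = n₁ + n₂ − 2 = 27
Two-sided p-value ≈ 0.0052
Since p ≈ 0.0052 < α = 0.05, reject H0; the evidence is statistically significant.

3.043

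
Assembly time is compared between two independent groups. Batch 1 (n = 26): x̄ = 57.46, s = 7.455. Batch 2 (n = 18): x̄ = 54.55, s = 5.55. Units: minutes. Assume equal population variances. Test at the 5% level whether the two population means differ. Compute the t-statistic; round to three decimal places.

1.406

Let group 1 = batch 1, group 2 = batch 2. H0: μ_1 = μ_2; H1: μ_1 ≠ μ_2 (two-sample pooled-variance t-test, two-sided).
s_p² = [(26−1)·7.455² + (18−1)·5.55²]/(26+18−2) = 45.5492
t = (57.46 − 54.55)/√[45.5492·(1/26 + 1/18)] = 1.406
df = n₁ + n₂ − 2 = 42
Two-sided p-value ≈ 0.1670
Since p ≈ 0.1670 > α = 0.05, fail to reject H0; the evidence is not statistically significant.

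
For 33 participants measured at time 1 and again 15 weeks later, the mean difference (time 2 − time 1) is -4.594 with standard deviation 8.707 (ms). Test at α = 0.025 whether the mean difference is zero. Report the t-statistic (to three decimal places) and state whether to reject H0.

t = -3.031; reject H0

H0: μ_d = 0; H1: μ_d ≠ 0 (paired t-test on the differences, two-sided).
t = d̄/(s_d/√n) = -4.594/(8.707/√33) = -3.031
df = n − 1 = 32
Two-sided p-value ≈ 0.005
Since p ≈ 0.005 < α = 0.025, reject H0; the data support H1.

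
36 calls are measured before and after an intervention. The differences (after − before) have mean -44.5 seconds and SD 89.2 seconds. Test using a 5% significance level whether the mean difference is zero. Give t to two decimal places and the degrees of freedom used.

H0: μ_d = 0; H1: μ_d ≠ 0 (paired t-test on the differences, two-sided).
t = d̄/(s_d/√n) = -44.5/(89.2/√36) = -2.99
df = n − 1 = 35
Two-sided p-value ≈ 0.005
Since p ≈ 0.005 < α = 0.05, reject H0; the data support H1.

t = -2.99, df = 35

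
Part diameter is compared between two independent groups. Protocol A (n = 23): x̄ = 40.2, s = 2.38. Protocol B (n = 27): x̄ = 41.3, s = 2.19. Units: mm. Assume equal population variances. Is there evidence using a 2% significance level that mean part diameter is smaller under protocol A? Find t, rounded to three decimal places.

Let group 1 = protocol A, group 2 = protocol B. H0: μ_1 = μ_2; H1: μ_1 < μ_2 (two-sample pooled-variance t-test, left-tailed).
s_p² = [(23−1)·2.38² + (27−1)·2.19²]/(23+27−2) = 5.19407
t = (40.2 − 41.3)/√[5.19407·(1/23 + 1/27)] = -1.701
df = n₁ + n₂ − 2 = 48
p-value = P(T ≤ -1.701) ≈ 0.0477
Since p ≈ 0.0477 > α = 0.02, fail to reject H0; the data do not provide sufficient evidence against H0.

-1.701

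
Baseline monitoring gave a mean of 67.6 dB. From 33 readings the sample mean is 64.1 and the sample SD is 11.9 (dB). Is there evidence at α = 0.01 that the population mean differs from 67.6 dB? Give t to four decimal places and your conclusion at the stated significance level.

t = -1.6896; fail to reject H0

H0: μ = 67.6; H1: μ ≠ 67.6 (one-sample t-test, two-sided).
t = (x̄ − μ₀)/(s/√n) = (64.1 − 67.6)/(11.9/√33) = -1.6896
df = n − 1 = 32
Two-sided p-value ≈ 0.101
Since p ≈ 0.101 > α = 0.01, fail to reject H0; the data do not provide sufficient evidence against H0.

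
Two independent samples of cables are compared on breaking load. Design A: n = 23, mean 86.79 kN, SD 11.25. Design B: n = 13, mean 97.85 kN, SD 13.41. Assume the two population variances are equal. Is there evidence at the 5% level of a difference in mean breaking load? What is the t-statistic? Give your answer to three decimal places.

Let group 1 = design A, group 2 = design B. H0: μ_1 = μ_2; H1: μ_1 ≠ μ_2 (two-sample pooled-variance t-test, two-sided).
s_p² = [(23−1)·11.25² + (13−1)·13.41²]/(23+13−2) = 145.362
t = (86.79 − 97.85)/√[145.362·(1/23 + 1/13)] = -2.644
df = n₁ + n₂ − 2 = 34
Two-sided p-value ≈ 0.012
Since p ≈ 0.012 < α = 0.05, reject H0; the data support H1.

-2.644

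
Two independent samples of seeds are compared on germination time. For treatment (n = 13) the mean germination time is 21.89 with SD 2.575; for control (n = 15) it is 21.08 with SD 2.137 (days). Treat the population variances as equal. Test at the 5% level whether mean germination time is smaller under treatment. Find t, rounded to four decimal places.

0.9099

Let group 1 = treatment, group 2 = control. H0: μ_1 = μ_2; H1: μ_1 < μ_2 (two-sample pooled-variance t-test, left-tailed).
s_p² = [(13−1)·2.575² + (15−1)·2.137²]/(13+15−2) = 5.51932
t = (21.89 − 21.08)/√[5.51932·(1/13 + 1/15)] = 0.9099
df = n₁ + n₂ − 2 = 26
p-value = P(T ≤ 0.9099) ≈ 0.814
Since p ≈ 0.814 > α = 0.05, fail to reject H0; the data do not provide sufficient evidence against H0.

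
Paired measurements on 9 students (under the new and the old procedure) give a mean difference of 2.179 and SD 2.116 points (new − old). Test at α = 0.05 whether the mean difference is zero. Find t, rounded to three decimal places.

H0: μ_d = 0; H1: μ_d ≠ 0 (paired t-test on the differences, two-sided).
t = d̄/(s_d/√n) = 2.179/(2.116/√9) = 3.089
df = n − 1 = 8
Two-sided p-value ≈ 0.0149
Since p ≈ 0.0149 < α = 0.05, reject H0; the data support H1.

3.089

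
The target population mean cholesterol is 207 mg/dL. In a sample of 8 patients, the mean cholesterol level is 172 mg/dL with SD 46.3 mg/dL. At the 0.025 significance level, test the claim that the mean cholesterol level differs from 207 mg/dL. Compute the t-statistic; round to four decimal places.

H0: μ = 207; H1: μ ≠ 207 (one-sample t-test, two-sided).
t = (x̄ − μ₀)/(s/√n) = (172 − 207)/(46.3/√8) = -2.1381
df = n − 1 = 7
Two-sided p-value ≈ 0.0698
Since p ≈ 0.0698 > α = 0.025, fail to reject H0; the evidence is not statistically significant.

-2.1381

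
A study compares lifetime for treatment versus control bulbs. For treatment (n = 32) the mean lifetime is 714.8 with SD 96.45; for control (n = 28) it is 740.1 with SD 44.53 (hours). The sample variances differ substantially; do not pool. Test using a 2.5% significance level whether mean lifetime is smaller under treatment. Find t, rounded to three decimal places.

-1.331

Let group 1 = treatment, group 2 = control. H0: μ_1 = μ_2; H1: μ_1 < μ_2 (Welch's two-sample t-test, left-tailed).
t = (x̄_1 − x̄_2)/√(s_1²/n_1 + s_2²/n_2) = (714.8 − 740.1)/√(96.45²/32 + 44.53²/28) = -1.331
Welch–Satterthwaite df ≈ 44.89
p-value = P(T ≤ -1.331) ≈ 0.0950
Since p ≈ 0.0950 > α = 0.025, fail to reject H0; the data do not provide sufficient evidence against H0.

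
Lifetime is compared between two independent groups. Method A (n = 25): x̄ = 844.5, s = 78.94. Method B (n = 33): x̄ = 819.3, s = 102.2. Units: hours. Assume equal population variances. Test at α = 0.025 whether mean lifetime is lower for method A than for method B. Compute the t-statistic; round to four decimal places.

1.0225

Let group 1 = method A, group 2 = method B. H0: μ_1 = μ_2; H1: μ_1 < μ_2 (two-sample pooled-variance t-test, left-tailed).
s_p² = [(25−1)·78.94² + (33−1)·102.2²]/(25+33−2) = 8639.13
t = (844.5 − 819.3)/√[8639.13·(1/25 + 1/33)] = 1.0225
df = n₁ + n₂ − 2 = 56
p-value = P(T ≤ 1.0225) ≈ 0.8445
Since p ≈ 0.8445 > α = 0.025, fail to reject H0; the evidence is not statistically significant.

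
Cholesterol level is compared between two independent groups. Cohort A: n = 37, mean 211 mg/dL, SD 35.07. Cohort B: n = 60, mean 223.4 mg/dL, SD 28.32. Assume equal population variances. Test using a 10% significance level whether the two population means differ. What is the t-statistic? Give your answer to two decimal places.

Let group 1 = cohort A, group 2 = cohort B. H0: μ_1 = μ_2; H1: μ_1 ≠ μ_2 (two-sample pooled-variance t-test, two-sided).
s_p² = [(37−1)·35.07² + (60−1)·28.32²]/(37+60−2) = 964.167
t = (211 − 223.4)/√[964.167·(1/37 + 1/60)] = -1.91
df = n₁ + n₂ − 2 = 95
Two-sided p-value ≈ 0.0591
Since p ≈ 0.0591 < α = 0.1, reject H0; the evidence is statistically significant.

-1.91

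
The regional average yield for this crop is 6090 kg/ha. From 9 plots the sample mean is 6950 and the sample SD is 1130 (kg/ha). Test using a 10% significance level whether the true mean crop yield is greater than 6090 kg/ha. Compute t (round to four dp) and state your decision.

H0: μ = 6090; H1: μ > 6090 (one-sample t-test, right-tailed).
t = (x̄ − μ₀)/(s/√n) = (6950 − 6090)/(1130/√9) = 2.2832
df = n − 1 = 8
p-value = P(T ≥ 2.2832) ≈ 0.026
Since p ≈ 0.026 < α = 0.1, reject H0; the data support H1.

t = 2.2832; reject H0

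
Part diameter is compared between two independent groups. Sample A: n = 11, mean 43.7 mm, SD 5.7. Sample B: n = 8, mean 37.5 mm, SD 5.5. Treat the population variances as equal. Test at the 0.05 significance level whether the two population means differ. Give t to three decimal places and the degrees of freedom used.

Let group 1 = sample A, group 2 = sample B. H0: μ_1 = μ_2; H1: μ_1 ≠ μ_2 (two-sample pooled-variance t-test, two-sided).
s_p² = [(11−1)·5.7² + (8−1)·5.5²]/(11+8−2) = 31.5676
t = (43.7 − 37.5)/√[31.5676·(1/11 + 1/8)] = 2.375
df = n₁ + n₂ − 2 = 17
Two-sided p-value ≈ 0.0296
Since p ≈ 0.0296 < α = 0.05, reject H0; the data support H1.

t = 2.375, df = 17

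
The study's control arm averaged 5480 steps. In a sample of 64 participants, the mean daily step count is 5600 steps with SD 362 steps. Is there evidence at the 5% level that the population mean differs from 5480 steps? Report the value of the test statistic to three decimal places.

2.652

H0: μ = 5480; H1: μ ≠ 5480 (one-sample t-test, two-sided).
t = (x̄ − μ₀)/(s/√n) = (5600 − 5480)/(362/√64) = 2.652
df = n − 1 = 63
Two-sided p-value ≈ 0.0101
Since p ≈ 0.0101 < α = 0.05, reject H0; the data support H1.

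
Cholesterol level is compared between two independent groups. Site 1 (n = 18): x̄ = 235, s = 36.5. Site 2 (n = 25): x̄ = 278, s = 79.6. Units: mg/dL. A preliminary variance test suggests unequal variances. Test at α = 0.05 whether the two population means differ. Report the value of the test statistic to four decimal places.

Let group 1 = site 1, group 2 = site 2. H0: μ_1 = μ_2; H1: μ_1 ≠ μ_2 (Welch's two-sample t-test, two-sided).
t = (x̄_1 − x̄_2)/√(s_1²/n_1 + s_2²/n_2) = (235 − 278)/√(36.5²/18 + 79.6²/25) = -2.3762
Welch–Satterthwaite df ≈ 35.76
Two-sided p-value ≈ 0.0230
Since p ≈ 0.0230 < α = 0.05, reject H0; the data support H1.

-2.3762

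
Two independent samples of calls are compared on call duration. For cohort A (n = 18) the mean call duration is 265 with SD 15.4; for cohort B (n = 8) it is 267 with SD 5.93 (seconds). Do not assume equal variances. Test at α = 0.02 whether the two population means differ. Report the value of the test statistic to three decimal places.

Let group 1 = cohort A, group 2 = cohort B. H0: μ_1 = μ_2; H1: μ_1 ≠ μ_2 (Welch's two-sample t-test, two-sided).
t = (x̄_1 − x̄_2)/√(s_1²/n_1 + s_2²/n_2) = (265 − 267)/√(15.4²/18 + 5.93²/8) = -0.477
Welch–Satterthwaite df ≈ 23.80
Two-sided p-value ≈ 0.638
Since p ≈ 0.638 > α = 0.02, fail to reject H0; the evidence is not statistically significant.

-0.477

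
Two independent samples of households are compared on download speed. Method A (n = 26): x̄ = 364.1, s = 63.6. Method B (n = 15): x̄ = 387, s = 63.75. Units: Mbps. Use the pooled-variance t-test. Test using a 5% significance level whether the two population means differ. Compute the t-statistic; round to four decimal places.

-1.1096

Let group 1 = method A, group 2 = method B. H0: μ_1 = μ_2; H1: μ_1 ≠ μ_2 (two-sample pooled-variance t-test, two-sided).
s_p² = [(26−1)·63.6² + (15−1)·63.75²]/(26+15−2) = 4051.82
t = (364.1 − 387)/√[4051.82·(1/26 + 1/15)] = -1.1096
df = n₁ + n₂ − 2 = 39
Two-sided p-value ≈ 0.2740
Since p ≈ 0.2740 > α = 0.05, fail to reject H0; the evidence is not statistically significant.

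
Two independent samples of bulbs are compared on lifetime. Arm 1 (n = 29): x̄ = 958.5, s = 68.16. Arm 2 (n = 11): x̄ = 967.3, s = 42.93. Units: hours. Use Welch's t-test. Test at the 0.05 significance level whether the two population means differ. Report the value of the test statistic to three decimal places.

Let group 1 = arm 1, group 2 = arm 2. H0: μ_1 = μ_2; H1: μ_1 ≠ μ_2 (Welch's two-sample t-test, two-sided).
t = (x̄_1 − x̄_2)/√(s_1²/n_1 + s_2²/n_2) = (958.5 − 967.3)/√(68.16²/29 + 42.93²/11) = -0.486
Welch–Satterthwaite df ≈ 28.85
Two-sided p-value ≈ 0.6306
Since p ≈ 0.6306 > α = 0.05, fail to reject H0; the evidence is not statistically significant.

-0.486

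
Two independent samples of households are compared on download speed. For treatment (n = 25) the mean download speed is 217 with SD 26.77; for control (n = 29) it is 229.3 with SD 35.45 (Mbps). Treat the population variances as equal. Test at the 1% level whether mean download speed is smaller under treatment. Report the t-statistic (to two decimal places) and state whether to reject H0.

Let group 1 = treatment, group 2 = control. H0: μ_1 = μ_2; H1: μ_1 < μ_2 (two-sample pooled-variance t-test, left-tailed).
s_p² = [(25−1)·26.77² + (29−1)·35.45²]/(25+29−2) = 1007.44
t = (217 − 229.3)/√[1007.44·(1/25 + 1/29)] = -1.42
df = n₁ + n₂ − 2 = 52
p-value = P(T ≤ -1.42) ≈ 0.0808
Since p ≈ 0.0808 > α = 0.01, fail to reject H0; the evidence is not statistically significant.

t = -1.42; fail to reject H0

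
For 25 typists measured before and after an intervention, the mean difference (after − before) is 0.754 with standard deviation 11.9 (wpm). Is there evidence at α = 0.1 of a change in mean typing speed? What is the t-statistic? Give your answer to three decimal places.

H0: μ_d = 0; H1: μ_d ≠ 0 (paired t-test on the differences, two-sided).
t = d̄/(s_d/√n) = 0.754/(11.9/√25) = 0.317
df = n − 1 = 24
Two-sided p-value ≈ 0.754
Since p ≈ 0.754 > α = 0.1, fail to reject H0; the evidence is not statistically significant.

0.317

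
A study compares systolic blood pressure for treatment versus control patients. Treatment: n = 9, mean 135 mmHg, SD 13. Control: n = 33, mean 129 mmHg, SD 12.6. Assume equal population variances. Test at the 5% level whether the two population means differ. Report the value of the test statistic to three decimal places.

1.258

Let group 1 = treatment, group 2 = control. H0: μ_1 = μ_2; H1: μ_1 ≠ μ_2 (two-sample pooled-variance t-test, two-sided).
s_p² = [(9−1)·13² + (33−1)·12.6²]/(9+33−2) = 160.808
t = (135 − 129)/√[160.808·(1/9 + 1/33)] = 1.258
df = n₁ + n₂ − 2 = 40
Two-sided p-value ≈ 0.2156
Since p ≈ 0.2156 > α = 0.05, fail to reject H0; the data do not provide sufficient evidence against H0.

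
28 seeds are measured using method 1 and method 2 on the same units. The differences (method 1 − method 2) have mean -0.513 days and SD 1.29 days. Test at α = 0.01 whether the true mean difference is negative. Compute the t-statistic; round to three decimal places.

H0: μ_d = 0; H1: μ_d < 0 (paired t-test on the differences, left-tailed).
t = d̄/(s_d/√n) = -0.513/(1.29/√28) = -2.104
df = n − 1 = 27
p-value = P(T ≤ -2.104) ≈ 0.022
Since p ≈ 0.022 > α = 0.01, fail to reject H0; the data do not provide sufficient evidence against H0.

-2.104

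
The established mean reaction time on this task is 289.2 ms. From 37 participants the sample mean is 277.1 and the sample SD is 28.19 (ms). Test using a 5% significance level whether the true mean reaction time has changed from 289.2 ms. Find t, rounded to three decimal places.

H0: μ = 289.2; H1: μ ≠ 289.2 (one-sample t-test, two-sided).
t = (x̄ − μ₀)/(s/√n) = (277.1 − 289.2)/(28.19/√37) = -2.611
df = n − 1 = 36
Two-sided p-value ≈ 0.013
Since p ≈ 0.013 < α = 0.05, reject H0; the data support H1.

-2.611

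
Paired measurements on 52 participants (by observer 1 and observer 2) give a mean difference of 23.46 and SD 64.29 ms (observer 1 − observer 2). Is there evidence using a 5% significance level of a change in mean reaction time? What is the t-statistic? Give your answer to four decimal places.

2.6314

H0: μ_d = 0; H1: μ_d ≠ 0 (paired t-test on the differences, two-sided).
t = d̄/(s_d/√n) = 23.46/(64.29/√52) = 2.6314
df = n − 1 = 51
Two-sided p-value ≈ 0.011
Since p ≈ 0.011 < α = 0.05, reject H0; the evidence is statistically significant.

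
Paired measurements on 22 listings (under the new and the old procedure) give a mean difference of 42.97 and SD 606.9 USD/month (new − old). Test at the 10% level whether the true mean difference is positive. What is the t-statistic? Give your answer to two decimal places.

0.33

H0: μ_d = 0; H1: μ_d > 0 (paired t-test on the differences, right-tailed).
t = d̄/(s_d/√n) = 42.97/(606.9/√22) = 0.33
df = n − 1 = 21
p-value = P(T ≥ 0.33) ≈ 0.3716
Since p ≈ 0.3716 > α = 0.1, fail to reject H0; the evidence is not statistically significant.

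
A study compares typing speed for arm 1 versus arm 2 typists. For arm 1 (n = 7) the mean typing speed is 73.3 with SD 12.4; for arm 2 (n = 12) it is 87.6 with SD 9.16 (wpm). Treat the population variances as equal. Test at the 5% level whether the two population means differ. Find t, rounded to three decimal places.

Let group 1 = arm 1, group 2 = arm 2. H0: μ_1 = μ_2; H1: μ_1 ≠ μ_2 (two-sample pooled-variance t-test, two-sided).
s_p² = [(7−1)·12.4² + (12−1)·9.16²]/(7+12−2) = 108.56
t = (73.3 − 87.6)/√[108.56·(1/7 + 1/12)] = -2.886
df = n₁ + n₂ − 2 = 17
Two-sided p-value ≈ 0.0103
Since p ≈ 0.0103 < α = 0.05, reject H0; the evidence is statistically significant.

-2.886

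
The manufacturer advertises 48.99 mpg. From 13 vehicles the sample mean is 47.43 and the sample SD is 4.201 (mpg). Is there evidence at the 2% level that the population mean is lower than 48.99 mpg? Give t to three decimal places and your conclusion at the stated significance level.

t = -1.339; fail to reject H0

H0: μ = 48.99; H1: μ < 48.99 (one-sample t-test, left-tailed).
t = (x̄ − μ₀)/(s/√n) = (47.43 − 48.99)/(4.201/√13) = -1.339
df = n − 1 = 12
p-value = P(T ≤ -1.339) ≈ 0.103
Since p ≈ 0.103 > α = 0.02, fail to reject H0; the evidence is not statistically significant.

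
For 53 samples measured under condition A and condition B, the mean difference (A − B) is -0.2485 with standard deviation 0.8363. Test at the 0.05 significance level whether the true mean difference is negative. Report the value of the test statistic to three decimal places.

H0: μ_d = 0; H1: μ_d < 0 (paired t-test on the differences, left-tailed).
t = d̄/(s_d/√n) = -0.2485/(0.8363/√53) = -2.163
df = n − 1 = 52
p-value = P(T ≤ -2.163) ≈ 0.018
Since p ≈ 0.018 < α = 0.05, reject H0; the evidence is statistically significant.

-2.163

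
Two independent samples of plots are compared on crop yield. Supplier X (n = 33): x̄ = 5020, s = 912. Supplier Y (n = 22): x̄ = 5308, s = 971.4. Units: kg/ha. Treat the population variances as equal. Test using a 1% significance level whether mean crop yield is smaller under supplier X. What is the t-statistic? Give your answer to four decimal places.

-1.1179

Let group 1 = supplier X, group 2 = supplier Y. H0: μ_1 = μ_2; H1: μ_1 < μ_2 (two-sample pooled-variance t-test, left-tailed).
s_p² = [(33−1)·912² + (22−1)·971.4²]/(33+22−2) = 876071
t = (5020 − 5308)/√[876071·(1/33 + 1/22)] = -1.1179
df = n₁ + n₂ − 2 = 53
p-value = P(T ≤ -1.1179) ≈ 0.134
Since p ≈ 0.134 > α = 0.01, fail to reject H0; the data do not provide sufficient evidence against H0.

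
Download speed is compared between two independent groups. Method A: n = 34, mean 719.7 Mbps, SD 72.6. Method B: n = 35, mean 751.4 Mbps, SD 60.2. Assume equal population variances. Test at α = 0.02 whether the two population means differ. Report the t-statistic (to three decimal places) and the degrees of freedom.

t = -1.977, df = 67

Let group 1 = method A, group 2 = method B. H0: μ_1 = μ_2; H1: μ_1 ≠ μ_2 (two-sample pooled-variance t-test, two-sided).
s_p² = [(34−1)·72.6² + (35−1)·60.2²]/(34+35−2) = 4435.11
t = (719.7 − 751.4)/√[4435.11·(1/34 + 1/35)] = -1.977
df = n₁ + n₂ − 2 = 67
Two-sided p-value ≈ 0.0522
Since p ≈ 0.0522 > α = 0.02, fail to reject H0; the evidence is not statistically significant.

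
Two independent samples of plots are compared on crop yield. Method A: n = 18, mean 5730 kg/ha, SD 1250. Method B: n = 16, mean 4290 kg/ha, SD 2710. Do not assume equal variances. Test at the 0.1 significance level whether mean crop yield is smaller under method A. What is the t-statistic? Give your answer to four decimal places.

1.9491

Let group 1 = method A, group 2 = method B. H0: μ_1 = μ_2; H1: μ_1 < μ_2 (Welch's two-sample t-test, left-tailed).
t = (x̄_1 − x̄_2)/√(s_1²/n_1 + s_2²/n_2) = (5730 − 4290)/√(1250²/18 + 2710²/16) = 1.9491
Welch–Satterthwaite df ≈ 20.56
p-value = P(T ≤ 1.9491) ≈ 0.9675
Since p ≈ 0.9675 > α = 0.1, fail to reject H0; the evidence is not statistically significant.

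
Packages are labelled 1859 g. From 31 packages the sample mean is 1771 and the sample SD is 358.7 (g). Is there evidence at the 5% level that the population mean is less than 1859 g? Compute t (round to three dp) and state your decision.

H0: μ = 1859; H1: μ < 1859 (one-sample t-test, left-tailed).
t = (x̄ − μ₀)/(s/√n) = (1771 − 1859)/(358.7/√31) = -1.366
df = n − 1 = 30
p-value = P(T ≤ -1.366) ≈ 0.091
Since p ≈ 0.091 > α = 0.05, fail to reject H0; the data do not provide sufficient evidence against H0.

t = -1.366; fail to reject H0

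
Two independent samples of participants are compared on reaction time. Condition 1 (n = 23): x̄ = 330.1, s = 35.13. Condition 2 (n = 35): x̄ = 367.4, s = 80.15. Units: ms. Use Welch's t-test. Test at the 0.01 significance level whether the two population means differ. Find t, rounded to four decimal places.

-2.4219

Let group 1 = condition 1, group 2 = condition 2. H0: μ_1 = μ_2; H1: μ_1 ≠ μ_2 (Welch's two-sample t-test, two-sided).
t = (x̄_1 − x̄_2)/√(s_1²/n_1 + s_2²/n_2) = (330.1 − 367.4)/√(35.13²/23 + 80.15²/35) = -2.4219
Welch–Satterthwaite df ≈ 50.16
Two-sided p-value ≈ 0.0191
Since p ≈ 0.0191 > α = 0.01, fail to reject H0; the data do not provide sufficient evidence against H0.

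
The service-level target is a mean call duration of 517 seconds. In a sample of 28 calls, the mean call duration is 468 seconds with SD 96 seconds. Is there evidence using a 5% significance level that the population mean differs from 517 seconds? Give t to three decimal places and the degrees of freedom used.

H0: μ = 517; H1: μ ≠ 517 (one-sample t-test, two-sided).
t = (x̄ − μ₀)/(s/√n) = (468 − 517)/(96/√28) = -2.701
df = n − 1 = 27
Two-sided p-value ≈ 0.0118
Since p ≈ 0.0118 < α = 0.05, reject H0; the data support H1.

t = -2.701, df = 27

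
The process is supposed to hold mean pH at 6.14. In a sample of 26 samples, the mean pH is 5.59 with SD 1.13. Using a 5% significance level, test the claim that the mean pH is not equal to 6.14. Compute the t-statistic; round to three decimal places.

-2.482

H0: μ = 6.14; H1: μ ≠ 6.14 (one-sample t-test, two-sided).
t = (x̄ − μ₀)/(s/√n) = (5.59 − 6.14)/(1.13/√26) = -2.482
df = n − 1 = 25
Two-sided p-value ≈ 0.0201
Since p ≈ 0.0201 < α = 0.05, reject H0; the data support H1.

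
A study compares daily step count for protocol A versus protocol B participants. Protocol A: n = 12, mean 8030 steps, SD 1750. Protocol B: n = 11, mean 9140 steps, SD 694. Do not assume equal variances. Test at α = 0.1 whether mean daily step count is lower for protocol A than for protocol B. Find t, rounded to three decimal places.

-2.030

Let group 1 = protocol A, group 2 = protocol B. H0: μ_1 = μ_2; H1: μ_1 < μ_2 (Welch's two-sample t-test, left-tailed).
t = (x̄_1 − x̄_2)/√(s_1²/n_1 + s_2²/n_2) = (8030 − 9140)/√(1750²/12 + 694²/11) = -2.030
Welch–Satterthwaite df ≈ 14.62
p-value = P(T ≤ -2.030) ≈ 0.030
Since p ≈ 0.030 < α = 0.1, reject H0; the data support H1.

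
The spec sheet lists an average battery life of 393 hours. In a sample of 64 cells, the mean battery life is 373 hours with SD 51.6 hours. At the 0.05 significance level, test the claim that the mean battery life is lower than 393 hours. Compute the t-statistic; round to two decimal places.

H0: μ = 393; H1: μ < 393 (one-sample t-test, left-tailed).
t = (x̄ − μ₀)/(s/√n) = (373 − 393)/(51.6/√64) = -3.10
df = n − 1 = 63
p-value = P(T ≤ -3.10) ≈ 0.001
Since p ≈ 0.001 < α = 0.05, reject H0; the evidence is statistically significant.

-3.10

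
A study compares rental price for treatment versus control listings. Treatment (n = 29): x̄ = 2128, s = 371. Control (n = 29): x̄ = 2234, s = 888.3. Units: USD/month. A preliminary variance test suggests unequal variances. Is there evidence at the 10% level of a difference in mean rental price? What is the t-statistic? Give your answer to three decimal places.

Let group 1 = treatment, group 2 = control. H0: μ_1 = μ_2; H1: μ_1 ≠ μ_2 (Welch's two-sample t-test, two-sided).
t = (x̄_1 − x̄_2)/√(s_1²/n_1 + s_2²/n_2) = (2128 − 2234)/√(371²/29 + 888.3²/29) = -0.593
Welch–Satterthwaite df ≈ 37.48
Two-sided p-value ≈ 0.5568
Since p ≈ 0.5568 > α = 0.1, fail to reject H0; the evidence is not statistically significant.

-0.593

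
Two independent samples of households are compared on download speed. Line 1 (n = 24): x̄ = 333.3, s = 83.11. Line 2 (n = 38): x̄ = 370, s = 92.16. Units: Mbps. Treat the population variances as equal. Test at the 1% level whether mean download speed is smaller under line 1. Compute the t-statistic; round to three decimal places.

-1.585

Let group 1 = line 1, group 2 = line 2. H0: μ_1 = μ_2; H1: μ_1 < μ_2 (two-sample pooled-variance t-test, left-tailed).
s_p² = [(24−1)·83.11² + (38−1)·92.16²]/(24+38−2) = 7885.42
t = (333.3 − 370)/√[7885.42·(1/24 + 1/38)] = -1.585
df = n₁ + n₂ − 2 = 60
p-value = P(T ≤ -1.585) ≈ 0.0591
Since p ≈ 0.0591 > α = 0.01, fail to reject H0; the evidence is not statistically significant.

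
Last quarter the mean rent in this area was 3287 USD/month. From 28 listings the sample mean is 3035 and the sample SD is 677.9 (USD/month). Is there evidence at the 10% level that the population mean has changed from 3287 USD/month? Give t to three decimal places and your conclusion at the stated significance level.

t = -1.967; reject H0

H0: μ = 3287; H1: μ ≠ 3287 (one-sample t-test, two-sided).
t = (x̄ − μ₀)/(s/√n) = (3035 − 3287)/(677.9/√28) = -1.967
df = n − 1 = 27
Two-sided p-value ≈ 0.0595
Since p ≈ 0.0595 < α = 0.1, reject H0; the data support H1.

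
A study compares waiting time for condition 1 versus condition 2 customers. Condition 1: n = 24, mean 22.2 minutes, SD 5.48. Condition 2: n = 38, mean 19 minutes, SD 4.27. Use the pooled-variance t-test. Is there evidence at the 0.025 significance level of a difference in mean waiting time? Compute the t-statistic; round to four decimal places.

Let group 1 = condition 1, group 2 = condition 2. H0: μ_1 = μ_2; H1: μ_1 ≠ μ_2 (two-sample pooled-variance t-test, two-sided).
s_p² = [(24−1)·5.48² + (38−1)·4.27²]/(24+38−2) = 22.7553
t = (22.2 − 19)/√[22.7553·(1/24 + 1/38)] = 2.5728
df = n₁ + n₂ − 2 = 60
Two-sided p-value ≈ 0.013
Since p ≈ 0.013 < α = 0.025, reject H0; the data support H1.

2.5728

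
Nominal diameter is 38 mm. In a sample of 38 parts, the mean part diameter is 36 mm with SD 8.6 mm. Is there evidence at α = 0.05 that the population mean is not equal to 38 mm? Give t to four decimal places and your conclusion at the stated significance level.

t = -1.4336; fail to reject H0

H0: μ = 38; H1: μ ≠ 38 (one-sample t-test, two-sided).
t = (x̄ − μ₀)/(s/√n) = (36 − 38)/(8.6/√38) = -1.4336
df = n − 1 = 37
Two-sided p-value ≈ 0.1601
Since p ≈ 0.1601 > α = 0.05, fail to reject H0; the evidence is not statistically significant.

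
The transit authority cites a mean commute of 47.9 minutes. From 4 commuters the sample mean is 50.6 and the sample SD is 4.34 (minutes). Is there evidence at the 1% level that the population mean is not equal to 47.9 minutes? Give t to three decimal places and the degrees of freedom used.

t = 1.244, df = 3

H0: μ = 47.9; H1: μ ≠ 47.9 (one-sample t-test, two-sided).
t = (x̄ − μ₀)/(s/√n) = (50.6 − 47.9)/(4.34/√4) = 1.244
df = n − 1 = 3
Two-sided p-value ≈ 0.3018
Since p ≈ 0.3018 > α = 0.01, fail to reject H0; the data do not provide sufficient evidence against H0.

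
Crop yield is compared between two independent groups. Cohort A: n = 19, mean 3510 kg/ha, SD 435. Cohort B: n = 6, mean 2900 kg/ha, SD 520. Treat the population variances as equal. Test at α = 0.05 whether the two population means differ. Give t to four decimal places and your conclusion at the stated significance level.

t = 2.8639; reject H0

Let group 1 = cohort A, group 2 = cohort B. H0: μ_1 = μ_2; H1: μ_1 ≠ μ_2 (two-sample pooled-variance t-test, two-sided).
s_p² = [(19−1)·435² + (6−1)·520²]/(19+6−2) = 206872
t = (3510 − 2900)/√[206872·(1/19 + 1/6)] = 2.8639
df = n₁ + n₂ − 2 = 23
Two-sided p-value ≈ 0.0088
Since p ≈ 0.0088 < α = 0.05, reject H0; the evidence is statistically significant.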